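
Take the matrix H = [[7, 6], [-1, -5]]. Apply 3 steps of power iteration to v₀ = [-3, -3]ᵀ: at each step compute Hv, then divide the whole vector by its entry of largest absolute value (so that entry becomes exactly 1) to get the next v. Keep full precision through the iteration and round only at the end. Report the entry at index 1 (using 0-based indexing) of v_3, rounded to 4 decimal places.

Hv0 = (-39.00000, 18.00000); divide by -39.00000 → v1 = (1.00000, -0.46154)
Hv1 = (4.23077, 1.30769); divide by 4.23077 → v2 = (1.00000, 0.30909)
Hv2 = (8.85455, -2.54545); divide by 8.85455 → v3 = (1.00000, -0.28747)
Requested entry of v3: 420/-1461 = -0.2875

-0.2875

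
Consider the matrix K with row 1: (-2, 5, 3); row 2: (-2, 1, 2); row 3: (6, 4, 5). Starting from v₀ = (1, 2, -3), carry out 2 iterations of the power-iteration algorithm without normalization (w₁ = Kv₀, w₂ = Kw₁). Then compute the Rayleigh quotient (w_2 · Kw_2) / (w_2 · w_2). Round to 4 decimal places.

7.1206

w1 = Kv₀ = ((-2)·1 + 5·2 + 3·(-3); (-2)·1 + 1·2 + 2·(-3); 6·1 + 4·2 + 5·(-3)) = (-1, -6, -1)
w2 = Kw1 = ((-2)·(-1) + 5·(-6) + 3·(-1); (-2)·(-1) + 1·(-6) + 2·(-1); 6·(-1) + 4·(-6) + 5·(-1)) = (-31, -6, -35)
Kw2 = (-73, -14, -385)
w2·Kw2 = (-31)·(-73) + (-6)·(-14) + (-35)·(-385) = 15822; w2·w2 = (-31)·(-31) + (-6)·(-6) + (-35)·(-35) = 2222
λ ≈ 15822/2222 = 7.1206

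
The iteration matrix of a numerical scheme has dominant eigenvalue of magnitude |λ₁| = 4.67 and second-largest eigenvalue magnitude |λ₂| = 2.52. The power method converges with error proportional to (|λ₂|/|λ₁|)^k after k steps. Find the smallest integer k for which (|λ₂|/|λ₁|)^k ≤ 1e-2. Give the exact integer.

|λ₂/λ₁| = 2.52/4.67 = 0.53961
Need k ≥ ln(1e-2) / ln(0.53961) = -4.6052 / -0.6169 ≈ 7.465
Smallest integer k satisfying the bound: 8

8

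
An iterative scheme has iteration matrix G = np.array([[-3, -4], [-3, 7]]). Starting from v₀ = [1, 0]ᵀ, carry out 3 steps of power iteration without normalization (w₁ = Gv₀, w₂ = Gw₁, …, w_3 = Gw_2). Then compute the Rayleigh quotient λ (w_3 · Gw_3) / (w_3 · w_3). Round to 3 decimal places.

λ ≈ 6.190

w1 = Gv₀ = ((-3)·1 + (-4)·0; (-3)·1 + 7·0) = (-3, -3)
w2 = Gw1 = ((-3)·(-3) + (-4)·(-3); (-3)·(-3) + 7·(-3)) = (21, -12)
w3 = Gw2 = (-15, -147)
Gw3 = (633, -984)
w3·Gw3 = (-15)·633 + (-147)·(-984) = 135153; w3·w3 = (-15)·(-15) + (-147)·(-147) = 21834
λ ≈ 135153/21834 = 6.190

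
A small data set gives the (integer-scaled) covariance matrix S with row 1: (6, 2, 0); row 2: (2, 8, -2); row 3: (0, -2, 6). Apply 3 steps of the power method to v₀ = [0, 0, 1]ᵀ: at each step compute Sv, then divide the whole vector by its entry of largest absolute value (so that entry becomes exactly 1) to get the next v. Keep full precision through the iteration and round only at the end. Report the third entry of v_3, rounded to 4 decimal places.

Sv0 = (0.00000, -2.00000, 6.00000); divide by 6.00000 → v1 = (0.00000, -0.33333, 1.00000)
Sv1 = (-0.66667, -4.66667, 6.66667); divide by 6.66667 → v2 = (-0.10000, -0.70000, 1.00000)
Sv2 = (-2.00000, -7.80000, 7.40000); divide by -7.80000 → v3 = (0.25641, 1.00000, -0.94872)
Requested entry of v3: 296/-312 = -0.9487

-0.9487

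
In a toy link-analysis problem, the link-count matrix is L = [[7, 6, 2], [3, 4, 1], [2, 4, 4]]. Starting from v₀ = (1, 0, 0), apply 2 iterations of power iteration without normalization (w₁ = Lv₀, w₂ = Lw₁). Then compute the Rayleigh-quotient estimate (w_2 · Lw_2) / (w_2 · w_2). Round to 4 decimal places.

w1 = Lv₀ = (7, 3, 2)
w2 = Lw1 = (71, 35, 34)
Lw2 = (775, 387, 418)
w2·Lw2 = 71·775 + 35·387 + 34·418 = 82782; w2·w2 = 71·71 + 35·35 + 34·34 = 7422
λ ≈ 82782/7422 = 11.1536

11.1536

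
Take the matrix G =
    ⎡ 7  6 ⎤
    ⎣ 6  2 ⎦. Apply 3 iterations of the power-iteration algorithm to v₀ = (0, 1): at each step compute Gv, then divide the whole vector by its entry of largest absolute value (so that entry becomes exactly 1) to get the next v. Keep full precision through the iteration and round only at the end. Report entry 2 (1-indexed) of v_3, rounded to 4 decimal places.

0.6537

Gv0 = (6.00000, 2.00000); divide by 6.00000 → v1 = (1.00000, 0.33333)
Gv1 = (9.00000, 6.66667); divide by 9.00000 → v2 = (1.00000, 0.74074)
Gv2 = (11.44444, 7.48148); divide by 11.44444 → v3 = (1.00000, 0.65372)
Requested entry of v3: 404/618 = 0.6537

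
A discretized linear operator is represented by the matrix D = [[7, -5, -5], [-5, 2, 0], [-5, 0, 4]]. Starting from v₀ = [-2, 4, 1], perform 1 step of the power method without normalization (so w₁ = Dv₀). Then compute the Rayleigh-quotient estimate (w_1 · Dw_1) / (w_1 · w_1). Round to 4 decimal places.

λ ≈ 12.0328

w1 = Dv₀ = (-39, 18, 14)
Dw1 = (-433, 231, 251)
w1·Dw1 = (-39)·(-433) + 18·231 + 14·251 = 24559; w1·w1 = (-39)·(-39) + 18·18 + 14·14 = 2041
λ ≈ 24559/2041 = 12.0328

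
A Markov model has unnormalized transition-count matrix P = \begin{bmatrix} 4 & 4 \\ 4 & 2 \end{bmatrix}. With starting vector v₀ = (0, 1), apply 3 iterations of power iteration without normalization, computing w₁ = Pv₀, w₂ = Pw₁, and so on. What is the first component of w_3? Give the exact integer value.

176

w1 = Pv₀ = (4·0 + 4·1; 4·0 + 2·1) = (4, 2)
w2 = Pw1 = (4·4 + 4·2; 4·4 + 2·2) = (24, 20)
w3 = Pw2 = (176, 136)
The requested component of w3 is 176.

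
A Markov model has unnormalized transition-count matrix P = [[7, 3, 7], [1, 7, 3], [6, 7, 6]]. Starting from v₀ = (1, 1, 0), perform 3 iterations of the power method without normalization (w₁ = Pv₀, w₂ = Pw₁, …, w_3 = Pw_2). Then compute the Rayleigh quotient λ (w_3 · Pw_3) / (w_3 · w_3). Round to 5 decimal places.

w1 = Pv₀ = (7·1 + 3·1 + 7·0; 1·1 + 7·1 + 3·0; 6·1 + 7·1 + 6·0) = (10, 8, 13)
w2 = Pw1 = (7·10 + 3·8 + 7·13; 1·10 + 7·8 + 3·13; 6·10 + 7·8 + 6·13) = (185, 105, 194)
w3 = Pw2 = (2968, 1502, 3009)
Pw3 = (46345, 22509, 46376)
w3·Pw3 = 2968·46345 + 1502·22509 + 3009·46376 = 310905862; w3·w3 = 2968·2968 + 1502·1502 + 3009·3009 = 20119109
λ ≈ 310905862/20119109 = 15.45326

λ ≈ 15.45326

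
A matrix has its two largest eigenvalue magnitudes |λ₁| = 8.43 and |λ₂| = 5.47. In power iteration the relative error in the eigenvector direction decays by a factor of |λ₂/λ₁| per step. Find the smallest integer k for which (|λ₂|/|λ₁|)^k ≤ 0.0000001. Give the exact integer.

|λ₂/λ₁| = 5.47/8.43 = 0.64887
Need k ≥ ln(0.0000001) / ln(0.64887) = -16.1181 / -0.4325 ≈ 37.266
Smallest integer k satisfying the bound: 38

38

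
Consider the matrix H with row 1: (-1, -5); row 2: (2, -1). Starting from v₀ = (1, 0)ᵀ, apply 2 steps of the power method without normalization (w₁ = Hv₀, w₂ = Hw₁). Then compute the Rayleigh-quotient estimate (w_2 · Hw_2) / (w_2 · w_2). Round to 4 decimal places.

w1 = Hv₀ = ((-1)·1 + (-5)·0; 2·1 + (-1)·0) = (-1, 2)
w2 = Hw1 = ((-1)·(-1) + (-5)·2; 2·(-1) + (-1)·2) = (-9, -4)
Hw2 = (29, -14)
w2·Hw2 = (-9)·29 + (-4)·(-14) = -205; w2·w2 = (-9)·(-9) + (-4)·(-4) = 97
λ ≈ -205/97 = -2.1134

-2.1134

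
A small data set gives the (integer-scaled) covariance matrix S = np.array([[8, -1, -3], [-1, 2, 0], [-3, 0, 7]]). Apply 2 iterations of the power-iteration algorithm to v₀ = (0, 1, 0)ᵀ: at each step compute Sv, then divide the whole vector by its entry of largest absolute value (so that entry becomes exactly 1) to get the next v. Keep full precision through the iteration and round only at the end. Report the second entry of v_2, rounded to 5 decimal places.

-0.50000

Sv0 = (-1.000000, 2.000000, 0.000000); divide by 2.000000 → v1 = (-0.500000, 1.000000, 0.000000)
Sv1 = (-5.000000, 2.500000, 1.500000); divide by -5.000000 → v2 = (1.000000, -0.500000, -0.300000)
Requested entry of v2: 5/-10 = -0.50000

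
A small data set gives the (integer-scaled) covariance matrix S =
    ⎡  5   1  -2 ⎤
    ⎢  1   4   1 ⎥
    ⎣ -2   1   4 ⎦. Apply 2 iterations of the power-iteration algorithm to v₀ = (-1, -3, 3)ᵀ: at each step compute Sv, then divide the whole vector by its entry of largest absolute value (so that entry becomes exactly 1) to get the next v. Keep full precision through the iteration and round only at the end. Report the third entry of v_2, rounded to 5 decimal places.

-0.60784

Sv0 = (-14.000000, -10.000000, 11.000000); divide by -14.000000 → v1 = (1.000000, 0.714286, -0.785714)
Sv1 = (7.285714, 3.071429, -4.428571); divide by 7.285714 → v2 = (1.000000, 0.421569, -0.607843)
Requested entry of v2: 62/-102 = -0.60784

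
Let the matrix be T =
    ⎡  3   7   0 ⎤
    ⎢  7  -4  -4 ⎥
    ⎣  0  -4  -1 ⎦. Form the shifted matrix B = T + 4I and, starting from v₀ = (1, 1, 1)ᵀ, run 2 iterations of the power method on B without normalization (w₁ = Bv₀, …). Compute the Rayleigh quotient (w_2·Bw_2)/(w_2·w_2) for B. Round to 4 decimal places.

B = T + 4I has rows (7, 7, 0); (7, 0, -4); (0, -4, 3)
w1 = Bv₀ = (14, 3, -1)
w2 = Bw1 = (119, 102, -15)
Bw2 = (1547, 893, -453)
w2·Bw2 = 281974; w2·w2 = 24790; μ ≈ 281974/24790 = 11.3745

μ ≈ 11.3745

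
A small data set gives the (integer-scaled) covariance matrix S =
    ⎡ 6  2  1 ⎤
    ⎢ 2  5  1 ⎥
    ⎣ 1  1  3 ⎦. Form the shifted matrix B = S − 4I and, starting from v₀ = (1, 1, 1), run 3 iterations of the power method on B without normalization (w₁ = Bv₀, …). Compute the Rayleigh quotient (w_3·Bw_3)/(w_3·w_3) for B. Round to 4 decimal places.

B = S − 4I has rows (2, 2, 1); (2, 1, 1); (1, 1, -1)
w1 = Bv₀ = (2·1 + 2·1 + 1·1; 2·1 + 1·1 + 1·1; 1·1 + 1·1 + (-1)·1) = (5, 4, 1)
w2 = Bw1 = (2·5 + 2·4 + 1·1; 2·5 + 1·4 + 1·1; 1·5 + 1·4 + (-1)·1) = (19, 15, 8)
w3 = Bw2 = (76, 61, 26)
Bw3 = (300, 239, 111)
w3·Bw3 = 40265; w3·w3 = 10173; μ ≈ 40265/10173 = 3.9580

3.9580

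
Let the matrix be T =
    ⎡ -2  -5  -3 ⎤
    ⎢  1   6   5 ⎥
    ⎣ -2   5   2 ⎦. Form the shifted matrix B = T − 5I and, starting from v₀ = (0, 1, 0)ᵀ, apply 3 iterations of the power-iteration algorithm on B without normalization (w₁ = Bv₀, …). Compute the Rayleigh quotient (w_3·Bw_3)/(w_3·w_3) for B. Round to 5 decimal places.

-3.69042

B = T − 5I has rows (-7, -5, -3); (1, 1, 5); (-2, 5, -3)
w1 = Bv₀ = ((-7)·0 + (-5)·1 + (-3)·0; 1·0 + 1·1 + 5·0; (-2)·0 + 5·1 + (-3)·0) = (-5, 1, 5)
w2 = Bw1 = ((-7)·(-5) + (-5)·1 + (-3)·5; 1·(-5) + 1·1 + 5·5; (-2)·(-5) + 5·1 + (-3)·5) = (15, 21, 0)
w3 = Bw2 = (-210, 36, 75)
Bw3 = (1065, 201, 375)
w3·Bw3 = -188289; w3·w3 = 51021; μ ≈ -188289/51021 = -3.69042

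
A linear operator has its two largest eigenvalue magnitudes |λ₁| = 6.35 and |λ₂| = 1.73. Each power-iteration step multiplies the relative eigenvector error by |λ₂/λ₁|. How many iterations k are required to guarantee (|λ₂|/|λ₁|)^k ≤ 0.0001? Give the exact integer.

8

|λ₂/λ₁| = 1.73/6.35 = 0.27244
Need k ≥ ln(0.0001) / ln(0.27244) = -9.2103 / -1.3003 ≈ 7.083
Smallest integer k satisfying the bound: 8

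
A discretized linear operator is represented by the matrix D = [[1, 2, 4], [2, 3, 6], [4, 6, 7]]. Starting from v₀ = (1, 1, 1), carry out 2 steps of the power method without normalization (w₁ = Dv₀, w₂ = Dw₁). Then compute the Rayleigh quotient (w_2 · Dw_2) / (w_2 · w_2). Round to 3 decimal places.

12.959

w1 = Dv₀ = (7, 11, 17)
w2 = Dw1 = (97, 149, 213)
Dw2 = (1247, 1919, 2773)
w2·Dw2 = 97·1247 + 149·1919 + 213·2773 = 997539; w2·w2 = 97·97 + 149·149 + 213·213 = 76979
λ ≈ 997539/76979 = 12.959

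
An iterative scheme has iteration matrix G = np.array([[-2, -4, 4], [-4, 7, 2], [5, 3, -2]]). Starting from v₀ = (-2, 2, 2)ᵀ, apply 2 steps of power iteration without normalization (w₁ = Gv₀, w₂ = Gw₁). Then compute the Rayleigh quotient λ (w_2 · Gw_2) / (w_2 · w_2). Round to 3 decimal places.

λ ≈ 3.567

w1 = Gv₀ = (4, 26, -8)
w2 = Gw1 = (-144, 150, 114)
Gw2 = (144, 1854, -498)
w2·Gw2 = (-144)·144 + 150·1854 + 114·(-498) = 200592; w2·w2 = (-144)·(-144) + 150·150 + 114·114 = 56232
λ ≈ 200592/56232 = 3.567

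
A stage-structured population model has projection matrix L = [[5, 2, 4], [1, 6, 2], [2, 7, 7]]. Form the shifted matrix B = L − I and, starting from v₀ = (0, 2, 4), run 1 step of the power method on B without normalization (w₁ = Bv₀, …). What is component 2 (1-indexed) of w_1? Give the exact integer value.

18

B = L − I has rows (4, 2, 4); (1, 5, 2); (2, 7, 6)
w1 = Bv₀ = (4·0 + 2·2 + 4·4; 1·0 + 5·2 + 2·4; 2·0 + 7·2 + 6·4) = (20, 18, 38)
Requested component of w1: 18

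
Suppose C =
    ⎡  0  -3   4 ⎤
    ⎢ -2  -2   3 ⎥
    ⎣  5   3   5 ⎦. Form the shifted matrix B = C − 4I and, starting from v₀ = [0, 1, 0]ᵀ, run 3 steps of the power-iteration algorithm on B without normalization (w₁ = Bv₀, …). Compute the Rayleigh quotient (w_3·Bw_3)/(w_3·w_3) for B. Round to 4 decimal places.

B = C − 4I has rows (-4, -3, 4); (-2, -6, 3); (5, 3, 1)
w1 = Bv₀ = ((-4)·0 + (-3)·1 + 4·0; (-2)·0 + (-6)·1 + 3·0; 5·0 + 3·1 + 1·0) = (-3, -6, 3)
w2 = Bw1 = ((-4)·(-3) + (-3)·(-6) + 4·3; (-2)·(-3) + (-6)·(-6) + 3·3; 5·(-3) + 3·(-6) + 1·3) = (42, 51, -30)
w3 = Bw2 = (-441, -480, 333)
Bw3 = (4536, 4761, -3312)
w3·Bw3 = -5388552; w3·w3 = 535770; μ ≈ -5388552/535770 = -10.0576

μ ≈ -10.0576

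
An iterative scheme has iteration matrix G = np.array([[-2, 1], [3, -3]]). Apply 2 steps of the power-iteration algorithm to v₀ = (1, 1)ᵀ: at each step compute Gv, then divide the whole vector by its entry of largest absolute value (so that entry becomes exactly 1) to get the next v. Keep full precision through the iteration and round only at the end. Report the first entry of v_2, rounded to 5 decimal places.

-0.66667

Gv0 = (-1.000000, 0.000000); divide by -1.000000 → v1 = (1.000000, 0.000000)
Gv1 = (-2.000000, 3.000000); divide by 3.000000 → v2 = (-0.666667, 1.000000)
Requested entry of v2: 2/-3 = -0.66667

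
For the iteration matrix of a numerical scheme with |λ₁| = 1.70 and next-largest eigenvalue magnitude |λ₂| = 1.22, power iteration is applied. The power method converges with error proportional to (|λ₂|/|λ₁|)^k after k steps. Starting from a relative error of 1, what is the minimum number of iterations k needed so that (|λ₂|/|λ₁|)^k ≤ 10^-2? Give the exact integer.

14

|λ₂/λ₁| = 1.22/1.70 = 0.71765
Need k ≥ ln(10^-2) / ln(0.71765) = -4.6052 / -0.3318 ≈ 13.880
Smallest integer k satisfying the bound: 14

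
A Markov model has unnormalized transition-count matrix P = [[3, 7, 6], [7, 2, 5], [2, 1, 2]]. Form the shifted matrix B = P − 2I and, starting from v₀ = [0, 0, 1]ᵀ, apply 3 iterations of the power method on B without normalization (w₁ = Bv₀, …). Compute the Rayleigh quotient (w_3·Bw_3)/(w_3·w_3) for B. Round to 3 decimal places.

B = P − 2I has rows (1, 7, 6); (7, 0, 5); (2, 1, 0)
w1 = Bv₀ = (6, 5, 0)
w2 = Bw1 = (41, 42, 17)
w3 = Bw2 = (437, 372, 124)
Bw3 = (3785, 3679, 1246)
w3·Bw3 = 3177137; w3·w3 = 344729; μ ≈ 3177137/344729 = 9.216

μ ≈ 9.216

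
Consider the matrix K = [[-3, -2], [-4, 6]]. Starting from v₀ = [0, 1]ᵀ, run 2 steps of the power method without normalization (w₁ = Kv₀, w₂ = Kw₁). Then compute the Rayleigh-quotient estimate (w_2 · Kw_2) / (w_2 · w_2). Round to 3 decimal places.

λ ≈ 6.639

w1 = Kv₀ = ((-3)·0 + (-2)·1; (-4)·0 + 6·1) = (-2, 6)
w2 = Kw1 = ((-3)·(-2) + (-2)·6; (-4)·(-2) + 6·6) = (-6, 44)
Kw2 = (-70, 288)
w2·Kw2 = (-6)·(-70) + 44·288 = 13092; w2·w2 = (-6)·(-6) + 44·44 = 1972
λ ≈ 13092/1972 = 6.639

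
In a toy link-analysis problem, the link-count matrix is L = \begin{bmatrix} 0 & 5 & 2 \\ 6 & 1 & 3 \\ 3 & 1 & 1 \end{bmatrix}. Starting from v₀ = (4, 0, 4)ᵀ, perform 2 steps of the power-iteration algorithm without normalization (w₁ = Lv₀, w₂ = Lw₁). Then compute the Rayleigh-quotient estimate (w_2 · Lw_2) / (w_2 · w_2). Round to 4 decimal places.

λ ≈ 6.6288

w1 = Lv₀ = (0·4 + 5·0 + 2·4; 6·4 + 1·0 + 3·4; 3·4 + 1·0 + 1·4) = (8, 36, 16)
w2 = Lw1 = (0·8 + 5·36 + 2·16; 6·8 + 1·36 + 3·16; 3·8 + 1·36 + 1·16) = (212, 132, 76)
Lw2 = (812, 1632, 844)
w2·Lw2 = 212·812 + 132·1632 + 76·844 = 451712; w2·w2 = 212·212 + 132·132 + 76·76 = 68144
λ ≈ 451712/68144 = 6.6288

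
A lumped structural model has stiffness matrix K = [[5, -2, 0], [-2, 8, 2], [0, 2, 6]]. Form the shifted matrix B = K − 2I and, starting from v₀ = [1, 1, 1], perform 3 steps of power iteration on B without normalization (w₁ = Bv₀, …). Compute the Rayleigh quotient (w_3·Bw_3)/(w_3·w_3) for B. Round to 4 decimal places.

B = K − 2I has rows (3, -2, 0); (-2, 6, 2); (0, 2, 4)
w1 = Bv₀ = (3·1 + (-2)·1 + 0·1; (-2)·1 + 6·1 + 2·1; 0·1 + 2·1 + 4·1) = (1, 6, 6)
w2 = Bw1 = (3·1 + (-2)·6 + 0·6; (-2)·1 + 6·6 + 2·6; 0·1 + 2·6 + 4·6) = (-9, 46, 36)
w3 = Bw2 = (-119, 366, 236)
Bw3 = (-1089, 2906, 1676)
w3·Bw3 = 1588723; w3·w3 = 203813; μ ≈ 1588723/203813 = 7.7950

μ ≈ 7.7950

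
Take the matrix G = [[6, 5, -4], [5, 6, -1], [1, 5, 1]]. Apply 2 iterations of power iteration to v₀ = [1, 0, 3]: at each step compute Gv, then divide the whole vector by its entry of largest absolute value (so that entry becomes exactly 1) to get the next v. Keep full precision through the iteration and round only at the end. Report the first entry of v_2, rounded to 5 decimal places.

1.00000

Gv0 = (-6.000000, 2.000000, 4.000000); divide by -6.000000 → v1 = (1.000000, -0.333333, -0.666667)
Gv1 = (7.000000, 3.666667, -1.333333); divide by 7.000000 → v2 = (1.000000, 0.523810, -0.190476)
Requested entry of v2: -42/-42 = 1.00000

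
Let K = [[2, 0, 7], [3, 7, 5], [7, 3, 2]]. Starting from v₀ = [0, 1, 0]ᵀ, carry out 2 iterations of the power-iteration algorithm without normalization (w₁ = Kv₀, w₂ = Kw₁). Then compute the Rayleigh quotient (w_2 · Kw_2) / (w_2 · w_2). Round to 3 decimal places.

10.787

w1 = Kv₀ = (2·0 + 0·1 + 7·0; 3·0 + 7·1 + 5·0; 7·0 + 3·1 + 2·0) = (0, 7, 3)
w2 = Kw1 = (2·0 + 0·7 + 7·3; 3·0 + 7·7 + 5·3; 7·0 + 3·7 + 2·3) = (21, 64, 27)
Kw2 = (231, 646, 393)
w2·Kw2 = 21·231 + 64·646 + 27·393 = 56806; w2·w2 = 21·21 + 64·64 + 27·27 = 5266
λ ≈ 56806/5266 = 10.787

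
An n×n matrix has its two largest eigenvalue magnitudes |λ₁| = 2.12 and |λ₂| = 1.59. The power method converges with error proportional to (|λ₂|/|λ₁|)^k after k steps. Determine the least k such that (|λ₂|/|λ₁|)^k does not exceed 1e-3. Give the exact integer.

25

|λ₂/λ₁| = 1.59/2.12 = 0.75000
Need k ≥ ln(1e-3) / ln(0.75000) = -6.9078 / -0.2877 ≈ 24.012
Smallest integer k satisfying the bound: 25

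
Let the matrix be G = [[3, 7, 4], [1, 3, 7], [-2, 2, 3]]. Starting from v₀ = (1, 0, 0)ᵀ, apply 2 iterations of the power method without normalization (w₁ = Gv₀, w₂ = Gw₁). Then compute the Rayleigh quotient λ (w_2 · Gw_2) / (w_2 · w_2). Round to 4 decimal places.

3.2105

w1 = Gv₀ = (3, 1, -2)
w2 = Gw1 = (8, -8, -10)
Gw2 = (-72, -86, -62)
w2·Gw2 = 8·(-72) + (-8)·(-86) + (-10)·(-62) = 732; w2·w2 = 8·8 + (-8)·(-8) + (-10)·(-10) = 228
λ ≈ 732/228 = 3.2105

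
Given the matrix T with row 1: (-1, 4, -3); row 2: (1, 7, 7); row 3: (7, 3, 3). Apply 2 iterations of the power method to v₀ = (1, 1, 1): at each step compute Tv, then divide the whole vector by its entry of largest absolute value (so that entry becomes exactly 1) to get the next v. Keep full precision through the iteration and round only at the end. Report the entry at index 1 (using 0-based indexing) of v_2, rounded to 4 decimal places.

Tv0 = (0.00000, 15.00000, 13.00000); divide by 15.00000 → v1 = (0.00000, 1.00000, 0.86667)
Tv1 = (1.40000, 13.06667, 5.60000); divide by 13.06667 → v2 = (0.10714, 1.00000, 0.42857)
Requested entry of v2: 196/196 = 1.0000

1.0000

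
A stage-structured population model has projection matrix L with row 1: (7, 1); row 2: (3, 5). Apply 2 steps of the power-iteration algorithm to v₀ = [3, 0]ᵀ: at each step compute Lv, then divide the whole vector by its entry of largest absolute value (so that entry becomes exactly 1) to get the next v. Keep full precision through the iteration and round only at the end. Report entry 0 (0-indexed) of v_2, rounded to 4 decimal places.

1.0000

Lv0 = (21.00000, 9.00000); divide by 21.00000 → v1 = (1.00000, 0.42857)
Lv1 = (7.42857, 5.14286); divide by 7.42857 → v2 = (1.00000, 0.69231)
Requested entry of v2: 156/156 = 1.0000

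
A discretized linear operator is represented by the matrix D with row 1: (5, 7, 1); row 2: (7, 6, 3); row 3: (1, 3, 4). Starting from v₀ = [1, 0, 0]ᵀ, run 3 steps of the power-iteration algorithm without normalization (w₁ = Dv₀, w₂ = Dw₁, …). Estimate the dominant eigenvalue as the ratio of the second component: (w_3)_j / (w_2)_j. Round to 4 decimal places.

13.6875

w1 = Dv₀ = (5·1 + 7·0 + 1·0; 7·1 + 6·0 + 3·0; 1·1 + 3·0 + 4·0) = (5, 7, 1)
w2 = Dw1 = (5·5 + 7·7 + 1·1; 7·5 + 6·7 + 3·1; 1·5 + 3·7 + 4·1) = (75, 80, 30)
w3 = Dw2 = (965, 1095, 435)
Ratio at component: 1095 / 80 = 13.6875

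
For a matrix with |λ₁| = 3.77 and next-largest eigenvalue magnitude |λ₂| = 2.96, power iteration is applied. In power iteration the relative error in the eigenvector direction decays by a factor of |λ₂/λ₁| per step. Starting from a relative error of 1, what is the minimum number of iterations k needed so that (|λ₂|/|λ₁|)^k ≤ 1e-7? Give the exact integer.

67

|λ₂/λ₁| = 2.96/3.77 = 0.78515
Need k ≥ ln(1e-7) / ln(0.78515) = -16.1181 / -0.2419 ≈ 66.635
Smallest integer k satisfying the bound: 67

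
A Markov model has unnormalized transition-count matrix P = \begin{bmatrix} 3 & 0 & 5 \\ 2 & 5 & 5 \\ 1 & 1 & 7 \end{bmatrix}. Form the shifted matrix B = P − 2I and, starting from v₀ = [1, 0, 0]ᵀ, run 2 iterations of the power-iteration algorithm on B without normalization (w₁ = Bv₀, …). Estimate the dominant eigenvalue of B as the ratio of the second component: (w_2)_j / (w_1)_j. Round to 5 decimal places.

6.50000

B = P − 2I has rows (1, 0, 5); (2, 3, 5); (1, 1, 5)
w1 = Bv₀ = (1, 2, 1)
w2 = Bw1 = (6, 13, 8)
Ratio: 13/2 = 6.50000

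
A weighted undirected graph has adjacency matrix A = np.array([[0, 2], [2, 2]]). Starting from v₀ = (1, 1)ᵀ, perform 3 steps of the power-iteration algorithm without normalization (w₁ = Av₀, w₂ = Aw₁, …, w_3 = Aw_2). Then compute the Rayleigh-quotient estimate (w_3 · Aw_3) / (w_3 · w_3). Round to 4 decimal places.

λ ≈ 3.2353

w1 = Av₀ = (2, 4)
w2 = Aw1 = (8, 12)
w3 = Aw2 = (24, 40)
Aw3 = (80, 128)
w3·Aw3 = 24·80 + 40·128 = 7040; w3·w3 = 24·24 + 40·40 = 2176
λ ≈ 7040/2176 = 3.2353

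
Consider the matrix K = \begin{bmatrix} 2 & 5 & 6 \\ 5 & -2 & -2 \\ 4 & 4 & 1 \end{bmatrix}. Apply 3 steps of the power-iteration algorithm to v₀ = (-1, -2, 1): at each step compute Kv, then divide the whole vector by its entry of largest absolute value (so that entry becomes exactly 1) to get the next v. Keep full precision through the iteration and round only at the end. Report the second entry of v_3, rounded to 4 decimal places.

Kv0 = (-6.00000, -3.00000, -11.00000); divide by -11.00000 → v1 = (0.54545, 0.27273, 1.00000)
Kv1 = (8.45455, 0.18182, 4.27273); divide by 8.45455 → v2 = (1.00000, 0.02151, 0.50538)
Kv2 = (5.13978, 3.94624, 4.59140); divide by 5.13978 → v3 = (1.00000, 0.76778, 0.89331)
Requested entry of v3: -367/-478 = 0.7678

0.7678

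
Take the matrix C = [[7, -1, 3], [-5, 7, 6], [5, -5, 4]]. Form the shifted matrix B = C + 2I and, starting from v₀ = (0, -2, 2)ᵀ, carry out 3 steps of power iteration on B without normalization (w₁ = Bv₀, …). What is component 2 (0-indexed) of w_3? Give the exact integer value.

B = C + 2I has rows (9, -1, 3); (-5, 9, 6); (5, -5, 6)
w1 = Bv₀ = (8, -6, 22)
w2 = Bw1 = (144, 38, 202)
w3 = Bw2 = (1864, 834, 1742)
Requested component of w3: 1742

1742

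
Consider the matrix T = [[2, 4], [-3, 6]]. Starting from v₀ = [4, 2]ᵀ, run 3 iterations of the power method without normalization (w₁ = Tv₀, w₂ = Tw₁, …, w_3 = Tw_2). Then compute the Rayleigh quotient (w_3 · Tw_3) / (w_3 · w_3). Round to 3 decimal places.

5.900

w1 = Tv₀ = (2·4 + 4·2; (-3)·4 + 6·2) = (16, 0)
w2 = Tw1 = (2·16 + 4·0; (-3)·16 + 6·0) = (32, -48)
w3 = Tw2 = (-128, -384)
Tw3 = (-1792, -1920)
w3·Tw3 = (-128)·(-1792) + (-384)·(-1920) = 966656; w3·w3 = (-128)·(-128) + (-384)·(-384) = 163840
λ ≈ 966656/163840 = 5.900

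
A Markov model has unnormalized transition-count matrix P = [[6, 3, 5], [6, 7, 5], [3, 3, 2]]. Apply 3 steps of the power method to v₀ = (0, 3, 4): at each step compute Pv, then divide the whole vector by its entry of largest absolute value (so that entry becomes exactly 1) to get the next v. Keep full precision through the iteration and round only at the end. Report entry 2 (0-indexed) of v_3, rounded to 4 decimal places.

Pv0 = (29.00000, 41.00000, 17.00000); divide by 41.00000 → v1 = (0.70732, 1.00000, 0.41463)
Pv1 = (9.31707, 13.31707, 5.95122); divide by 13.31707 → v2 = (0.69963, 1.00000, 0.44689)
Pv2 = (9.43223, 13.43223, 5.99267); divide by 13.43223 → v3 = (0.70221, 1.00000, 0.44614)
Requested entry of v3: 3272/7334 = 0.4461

0.4461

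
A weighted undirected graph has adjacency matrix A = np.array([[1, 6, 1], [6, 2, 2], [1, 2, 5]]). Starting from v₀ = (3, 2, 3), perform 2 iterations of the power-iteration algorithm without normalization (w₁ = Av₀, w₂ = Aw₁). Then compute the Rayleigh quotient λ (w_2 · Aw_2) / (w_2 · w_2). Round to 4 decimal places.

8.7044

w1 = Av₀ = (1·3 + 6·2 + 1·3; 6·3 + 2·2 + 2·3; 1·3 + 2·2 + 5·3) = (18, 28, 22)
w2 = Aw1 = (1·18 + 6·28 + 1·22; 6·18 + 2·28 + 2·22; 1·18 + 2·28 + 5·22) = (208, 208, 184)
Aw2 = (1640, 2032, 1544)
w2·Aw2 = 208·1640 + 208·2032 + 184·1544 = 1047872; w2·w2 = 208·208 + 208·208 + 184·184 = 120384
λ ≈ 1047872/120384 = 8.7044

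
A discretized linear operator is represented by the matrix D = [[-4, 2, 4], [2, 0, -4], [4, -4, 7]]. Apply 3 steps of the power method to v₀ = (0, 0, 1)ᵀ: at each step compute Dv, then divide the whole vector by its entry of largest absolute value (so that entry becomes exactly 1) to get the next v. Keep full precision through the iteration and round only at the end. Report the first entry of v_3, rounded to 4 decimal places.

Dv0 = (4.00000, -4.00000, 7.00000); divide by 7.00000 → v1 = (0.57143, -0.57143, 1.00000)
Dv1 = (0.57143, -2.85714, 11.57143); divide by 11.57143 → v2 = (0.04938, -0.24691, 1.00000)
Dv2 = (3.30864, -3.90123, 8.18519); divide by 8.18519 → v3 = (0.40422, -0.47662, 1.00000)
Requested entry of v3: 268/663 = 0.4042

0.4042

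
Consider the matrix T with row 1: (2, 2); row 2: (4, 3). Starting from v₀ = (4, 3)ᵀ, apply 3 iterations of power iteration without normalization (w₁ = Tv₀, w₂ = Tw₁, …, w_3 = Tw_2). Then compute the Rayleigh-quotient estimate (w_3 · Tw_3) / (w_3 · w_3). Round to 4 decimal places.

w1 = Tv₀ = (2·4 + 2·3; 4·4 + 3·3) = (14, 25)
w2 = Tw1 = (2·14 + 2·25; 4·14 + 3·25) = (78, 131)
w3 = Tw2 = (418, 705)
Tw3 = (2246, 3787)
w3·Tw3 = 418·2246 + 705·3787 = 3608663; w3·w3 = 418·418 + 705·705 = 671749
λ ≈ 3608663/671749 = 5.3720

λ ≈ 5.3720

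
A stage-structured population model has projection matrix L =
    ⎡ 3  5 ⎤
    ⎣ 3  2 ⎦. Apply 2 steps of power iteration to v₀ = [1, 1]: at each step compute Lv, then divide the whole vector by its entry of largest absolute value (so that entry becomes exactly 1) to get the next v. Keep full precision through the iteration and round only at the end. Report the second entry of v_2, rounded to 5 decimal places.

Lv0 = (8.000000, 5.000000); divide by 8.000000 → v1 = (1.000000, 0.625000)
Lv1 = (6.125000, 4.250000); divide by 6.125000 → v2 = (1.000000, 0.693878)
Requested entry of v2: 34/49 = 0.69388

0.69388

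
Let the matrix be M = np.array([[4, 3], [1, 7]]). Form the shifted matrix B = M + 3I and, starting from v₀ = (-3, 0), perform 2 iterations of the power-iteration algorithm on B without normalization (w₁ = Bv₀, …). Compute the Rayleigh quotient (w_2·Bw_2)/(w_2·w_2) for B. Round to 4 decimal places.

μ ≈ 8.4711

B = M + 3I has rows (7, 3); (1, 10)
w1 = Bv₀ = (-21, -3)
w2 = Bw1 = (-156, -51)
Bw2 = (-1245, -666)
w2·Bw2 = 228186; w2·w2 = 26937; μ ≈ 228186/26937 = 8.4711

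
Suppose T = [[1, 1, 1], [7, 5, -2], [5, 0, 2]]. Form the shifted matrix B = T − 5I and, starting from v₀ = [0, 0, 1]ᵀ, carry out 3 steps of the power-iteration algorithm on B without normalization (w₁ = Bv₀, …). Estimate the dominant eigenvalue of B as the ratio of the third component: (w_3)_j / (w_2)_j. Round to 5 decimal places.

B = T − 5I has rows (-4, 1, 1); (7, 0, -2); (5, 0, -3)
w1 = Bv₀ = ((-4)·0 + 1·0 + 1·1; 7·0 + 0·0 + (-2)·1; 5·0 + 0·0 + (-3)·1) = (1, -2, -3)
w2 = Bw1 = ((-4)·1 + 1·(-2) + 1·(-3); 7·1 + 0·(-2) + (-2)·(-3); 5·1 + 0·(-2) + (-3)·(-3)) = (-9, 13, 14)
w3 = Bw2 = (63, -91, -87)
Ratio: -87/14 = -6.21429

-6.21429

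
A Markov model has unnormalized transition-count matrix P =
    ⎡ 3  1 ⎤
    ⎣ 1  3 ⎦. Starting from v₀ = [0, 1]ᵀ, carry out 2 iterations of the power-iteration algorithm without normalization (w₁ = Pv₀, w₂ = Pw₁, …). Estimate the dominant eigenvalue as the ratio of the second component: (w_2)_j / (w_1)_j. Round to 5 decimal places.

λ ≈ 3.33333

w1 = Pv₀ = (3·0 + 1·1; 1·0 + 3·1) = (1, 3)
w2 = Pw1 = (3·1 + 1·3; 1·1 + 3·3) = (6, 10)
Ratio at component: 10 / 3 = 3.33333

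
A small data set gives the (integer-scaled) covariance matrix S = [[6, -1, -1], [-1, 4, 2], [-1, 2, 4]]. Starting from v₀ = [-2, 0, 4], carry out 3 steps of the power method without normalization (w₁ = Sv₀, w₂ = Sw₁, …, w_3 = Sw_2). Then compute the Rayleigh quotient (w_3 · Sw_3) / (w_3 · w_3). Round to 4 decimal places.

7.4081

w1 = Sv₀ = (6·(-2) + (-1)·0 + (-1)·4; (-1)·(-2) + 4·0 + 2·4; (-1)·(-2) + 2·0 + 4·4) = (-16, 10, 18)
w2 = Sw1 = (6·(-16) + (-1)·10 + (-1)·18; (-1)·(-16) + 4·10 + 2·18; (-1)·(-16) + 2·10 + 4·18) = (-124, 92, 108)
w3 = Sw2 = (-944, 708, 740)
Sw3 = (-7112, 5256, 5320)
w3·Sw3 = (-944)·(-7112) + 708·5256 + 740·5320 = 14371776; w3·w3 = (-944)·(-944) + 708·708 + 740·740 = 1940000
λ ≈ 14371776/1940000 = 7.4081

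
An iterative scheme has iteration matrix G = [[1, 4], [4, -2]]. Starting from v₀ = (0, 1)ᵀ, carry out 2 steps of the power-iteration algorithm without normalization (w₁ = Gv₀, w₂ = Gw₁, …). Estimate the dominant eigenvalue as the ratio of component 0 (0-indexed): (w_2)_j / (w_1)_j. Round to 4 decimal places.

w1 = Gv₀ = (1·0 + 4·1; 4·0 + (-2)·1) = (4, -2)
w2 = Gw1 = (1·4 + 4·(-2); 4·4 + (-2)·(-2)) = (-4, 20)
Ratio at component: -4 / 4 = -1.0000

-1.0000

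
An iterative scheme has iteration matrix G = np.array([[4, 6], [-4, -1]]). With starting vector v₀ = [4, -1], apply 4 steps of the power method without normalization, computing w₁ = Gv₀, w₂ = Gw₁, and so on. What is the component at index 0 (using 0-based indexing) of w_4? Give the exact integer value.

-50

w1 = Gv₀ = (4·4 + 6·(-1); (-4)·4 + (-1)·(-1)) = (10, -15)
w2 = Gw1 = (4·10 + 6·(-15); (-4)·10 + (-1)·(-15)) = (-50, -25)
w3 = Gw2 = (-350, 225)
w4 = Gw3 = (-50, 1175)
The requested component of w4 is -50.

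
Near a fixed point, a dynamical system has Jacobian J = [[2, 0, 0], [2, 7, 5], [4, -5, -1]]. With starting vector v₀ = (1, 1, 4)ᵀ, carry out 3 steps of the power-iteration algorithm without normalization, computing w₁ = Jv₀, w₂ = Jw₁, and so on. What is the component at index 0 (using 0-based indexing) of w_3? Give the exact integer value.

8

w1 = Jv₀ = (2, 29, -5)
w2 = Jw1 = (4, 182, -132)
w3 = Jw2 = (8, 622, -762)
The requested component of w3 is 8.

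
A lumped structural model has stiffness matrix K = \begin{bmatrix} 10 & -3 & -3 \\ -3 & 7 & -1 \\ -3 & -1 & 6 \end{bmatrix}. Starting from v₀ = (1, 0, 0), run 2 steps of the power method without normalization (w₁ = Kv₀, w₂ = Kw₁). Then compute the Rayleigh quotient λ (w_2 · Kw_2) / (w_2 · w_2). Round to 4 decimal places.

12.5482

w1 = Kv₀ = (10·1 + (-3)·0 + (-3)·0; (-3)·1 + 7·0 + (-1)·0; (-3)·1 + (-1)·0 + 6·0) = (10, -3, -3)
w2 = Kw1 = (10·10 + (-3)·(-3) + (-3)·(-3); (-3)·10 + 7·(-3) + (-1)·(-3); (-3)·10 + (-1)·(-3) + 6·(-3)) = (118, -48, -45)
Kw2 = (1459, -645, -576)
w2·Kw2 = 118·1459 + (-48)·(-645) + (-45)·(-576) = 229042; w2·w2 = 118·118 + (-48)·(-48) + (-45)·(-45) = 18253
λ ≈ 229042/18253 = 12.5482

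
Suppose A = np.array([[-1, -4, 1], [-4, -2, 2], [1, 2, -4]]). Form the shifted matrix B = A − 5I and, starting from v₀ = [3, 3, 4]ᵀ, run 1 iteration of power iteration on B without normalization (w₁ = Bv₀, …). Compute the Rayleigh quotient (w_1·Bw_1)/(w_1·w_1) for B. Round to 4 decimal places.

B = A − 5I has rows (-6, -4, 1); (-4, -7, 2); (1, 2, -9)
w1 = Bv₀ = (-26, -25, -27)
Bw1 = (229, 225, 167)
w1·Bw1 = -16088; w1·w1 = 2030; μ ≈ -16088/2030 = -7.9251

-7.9251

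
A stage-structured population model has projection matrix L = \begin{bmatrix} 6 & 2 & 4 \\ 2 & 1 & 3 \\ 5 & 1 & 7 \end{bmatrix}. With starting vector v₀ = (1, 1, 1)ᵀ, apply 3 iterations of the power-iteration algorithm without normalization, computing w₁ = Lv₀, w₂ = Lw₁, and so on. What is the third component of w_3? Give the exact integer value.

1848

w1 = Lv₀ = (12, 6, 13)
w2 = Lw1 = (136, 69, 157)
w3 = Lw2 = (1582, 812, 1848)
The requested component of w3 is 1848.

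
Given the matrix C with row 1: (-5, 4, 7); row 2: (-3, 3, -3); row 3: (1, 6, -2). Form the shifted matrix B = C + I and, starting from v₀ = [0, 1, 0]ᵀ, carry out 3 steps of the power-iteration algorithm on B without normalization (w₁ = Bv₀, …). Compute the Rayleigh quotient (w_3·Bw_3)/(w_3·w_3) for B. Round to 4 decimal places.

μ ≈ 4.5835

B = C + I has rows (-4, 4, 7); (-3, 4, -3); (1, 6, -1)
w1 = Bv₀ = ((-4)·0 + 4·1 + 7·0; (-3)·0 + 4·1 + (-3)·0; 1·0 + 6·1 + (-1)·0) = (4, 4, 6)
w2 = Bw1 = ((-4)·4 + 4·4 + 7·6; (-3)·4 + 4·4 + (-3)·6; 1·4 + 6·4 + (-1)·6) = (42, -14, 22)
w3 = Bw2 = (-70, -248, -64)
Bw3 = (-1160, -590, -1494)
w3·Bw3 = 323136; w3·w3 = 70500; μ ≈ 323136/70500 = 4.5835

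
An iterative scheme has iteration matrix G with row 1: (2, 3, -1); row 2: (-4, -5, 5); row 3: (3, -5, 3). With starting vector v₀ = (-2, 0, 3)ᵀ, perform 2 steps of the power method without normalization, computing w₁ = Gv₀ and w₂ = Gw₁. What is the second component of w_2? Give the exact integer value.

-72

w1 = Gv₀ = (2·(-2) + 3·0 + (-1)·3; (-4)·(-2) + (-5)·0 + 5·3; 3·(-2) + (-5)·0 + 3·3) = (-7, 23, 3)
w2 = Gw1 = (2·(-7) + 3·23 + (-1)·3; (-4)·(-7) + (-5)·23 + 5·3; 3·(-7) + (-5)·23 + 3·3) = (52, -72, -127)
The requested component of w2 is -72.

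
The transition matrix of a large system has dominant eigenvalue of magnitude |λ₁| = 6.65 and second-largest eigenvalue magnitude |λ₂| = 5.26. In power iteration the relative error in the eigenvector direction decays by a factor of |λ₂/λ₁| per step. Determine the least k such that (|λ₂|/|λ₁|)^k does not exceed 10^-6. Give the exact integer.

59

|λ₂/λ₁| = 5.26/6.65 = 0.79098
Need k ≥ ln(10^-6) / ln(0.79098) = -13.8155 / -0.2345 ≈ 58.918
Smallest integer k satisfying the bound: 59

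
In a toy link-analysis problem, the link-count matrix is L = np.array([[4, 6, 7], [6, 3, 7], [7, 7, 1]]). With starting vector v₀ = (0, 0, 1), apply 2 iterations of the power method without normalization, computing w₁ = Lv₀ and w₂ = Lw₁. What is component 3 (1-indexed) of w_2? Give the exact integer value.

99

w1 = Lv₀ = (4·0 + 6·0 + 7·1; 6·0 + 3·0 + 7·1; 7·0 + 7·0 + 1·1) = (7, 7, 1)
w2 = Lw1 = (4·7 + 6·7 + 7·1; 6·7 + 3·7 + 7·1; 7·7 + 7·7 + 1·1) = (77, 70, 99)
The requested component of w2 is 99.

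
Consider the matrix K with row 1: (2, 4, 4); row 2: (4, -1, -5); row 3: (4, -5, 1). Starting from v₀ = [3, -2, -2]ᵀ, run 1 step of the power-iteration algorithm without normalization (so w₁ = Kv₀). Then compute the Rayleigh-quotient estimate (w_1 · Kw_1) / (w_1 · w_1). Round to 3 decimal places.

-7.710

w1 = Kv₀ = (2·3 + 4·(-2) + 4·(-2); 4·3 + (-1)·(-2) + (-5)·(-2); 4·3 + (-5)·(-2) + 1·(-2)) = (-10, 24, 20)
Kw1 = (156, -164, -140)
w1·Kw1 = (-10)·156 + 24·(-164) + 20·(-140) = -8296; w1·w1 = (-10)·(-10) + 24·24 + 20·20 = 1076
λ ≈ -8296/1076 = -7.710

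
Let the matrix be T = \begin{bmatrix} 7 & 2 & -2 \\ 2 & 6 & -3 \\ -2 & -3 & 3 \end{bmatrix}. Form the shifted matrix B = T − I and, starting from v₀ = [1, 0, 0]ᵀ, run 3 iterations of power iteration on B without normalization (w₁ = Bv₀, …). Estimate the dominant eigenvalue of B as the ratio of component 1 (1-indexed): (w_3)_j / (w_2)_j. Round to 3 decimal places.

B = T − I has rows (6, 2, -2); (2, 5, -3); (-2, -3, 2)
w1 = Bv₀ = (6, 2, -2)
w2 = Bw1 = (44, 28, -22)
w3 = Bw2 = (364, 294, -216)
Ratio: 364/44 = 8.273

μ ≈ 8.273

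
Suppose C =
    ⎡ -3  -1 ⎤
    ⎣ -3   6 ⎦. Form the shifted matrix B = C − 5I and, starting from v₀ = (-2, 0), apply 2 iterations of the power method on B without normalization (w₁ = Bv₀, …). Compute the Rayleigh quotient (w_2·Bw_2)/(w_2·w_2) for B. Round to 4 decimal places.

B = C − 5I has rows (-8, -1); (-3, 1)
w1 = Bv₀ = (16, 6)
w2 = Bw1 = (-134, -42)
Bw2 = (1114, 360)
w2·Bw2 = -164396; w2·w2 = 19720; μ ≈ -164396/19720 = -8.3365

-8.3365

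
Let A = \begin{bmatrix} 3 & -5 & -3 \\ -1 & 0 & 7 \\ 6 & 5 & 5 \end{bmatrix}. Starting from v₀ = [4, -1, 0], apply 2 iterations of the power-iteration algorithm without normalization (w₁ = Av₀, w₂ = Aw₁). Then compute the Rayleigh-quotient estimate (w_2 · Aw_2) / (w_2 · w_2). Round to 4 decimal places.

w1 = Av₀ = (17, -4, 19)
w2 = Aw1 = (14, 116, 177)
Aw2 = (-1069, 1225, 1549)
w2·Aw2 = 14·(-1069) + 116·1225 + 177·1549 = 401307; w2·w2 = 14·14 + 116·116 + 177·177 = 44981
λ ≈ 401307/44981 = 8.9217

8.9217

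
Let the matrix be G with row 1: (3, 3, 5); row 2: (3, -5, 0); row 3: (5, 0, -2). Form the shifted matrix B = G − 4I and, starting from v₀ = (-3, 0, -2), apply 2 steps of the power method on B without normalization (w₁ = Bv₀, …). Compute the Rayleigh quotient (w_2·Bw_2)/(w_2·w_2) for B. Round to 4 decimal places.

B = G − 4I has rows (-1, 3, 5); (3, -9, 0); (5, 0, -6)
w1 = Bv₀ = (-7, -9, -3)
w2 = Bw1 = (-35, 60, -17)
Bw2 = (130, -645, -73)
w2·Bw2 = -42009; w2·w2 = 5114; μ ≈ -42009/5114 = -8.2145

μ ≈ -8.2145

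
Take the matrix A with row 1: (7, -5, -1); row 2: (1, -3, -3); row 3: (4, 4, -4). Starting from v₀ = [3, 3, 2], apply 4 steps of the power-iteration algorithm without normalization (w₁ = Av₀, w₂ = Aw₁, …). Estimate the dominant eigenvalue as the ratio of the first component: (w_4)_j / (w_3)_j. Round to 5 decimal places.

w1 = Av₀ = (7·3 + (-5)·3 + (-1)·2; 1·3 + (-3)·3 + (-3)·2; 4·3 + 4·3 + (-4)·2) = (4, -12, 16)
w2 = Aw1 = (7·4 + (-5)·(-12) + (-1)·16; 1·4 + (-3)·(-12) + (-3)·16; 4·4 + 4·(-12) + (-4)·16) = (72, -8, -96)
w3 = Aw2 = (640, 384, 640)
w4 = Aw3 = (1920, -2432, 1536)
Ratio at component: 1920 / 640 = 3.00000

λ ≈ 3.00000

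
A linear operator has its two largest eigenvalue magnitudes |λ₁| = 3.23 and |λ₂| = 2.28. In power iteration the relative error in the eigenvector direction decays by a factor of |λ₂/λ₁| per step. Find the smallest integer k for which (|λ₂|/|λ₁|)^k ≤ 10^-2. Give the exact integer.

14

|λ₂/λ₁| = 2.28/3.23 = 0.70588
Need k ≥ ln(10^-2) / ln(0.70588) = -4.6052 / -0.3483 ≈ 13.222
Smallest integer k satisfying the bound: 14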